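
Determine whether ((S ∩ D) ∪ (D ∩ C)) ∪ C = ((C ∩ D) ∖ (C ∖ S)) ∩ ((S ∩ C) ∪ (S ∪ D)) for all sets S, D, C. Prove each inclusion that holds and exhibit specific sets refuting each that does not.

(⟹) This inclusion fails. Take S = {1}, D = {1}, C = ∅; then 1 ∈ ((S ∩ D) ∪ (D ∩ C)) ∪ C but 1 ∉ ((C ∩ D) ∖ (C ∖ S)) ∩ ((S ∩ C) ∪ (S ∪ D)).

(⟸) Let x ∈ ((C ∩ D) ∖ (C ∖ S)) ∩ ((S ∩ C) ∪ (S ∪ D)). Then x ∈ S ∩ D ∩ C, from which x ∈ ((S ∩ D) ∪ (D ∩ C)) ∪ C.

(⊆) fails; (⊇) holds.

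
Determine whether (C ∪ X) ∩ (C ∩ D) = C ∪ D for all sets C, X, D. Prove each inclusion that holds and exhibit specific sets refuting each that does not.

The sets are not equal: only the forward inclusion holds.

(⟹) Let x ∈ (C ∪ X) ∩ (C ∩ D). Then either x ∈ C ∩ D and x ∉ X; or x ∈ C ∩ X ∩ D. In each case x ∈ C ∪ D, so (C ∪ X) ∩ (C ∩ D) ⊆ C ∪ D.

(⟸) This inclusion fails. Take C = {1}, X = ∅, D = ∅; then 1 ∈ C ∪ D but 1 ∉ (C ∪ X) ∩ (C ∩ D).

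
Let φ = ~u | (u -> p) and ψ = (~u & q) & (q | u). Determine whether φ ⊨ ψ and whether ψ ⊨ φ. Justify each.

Forward direction. This fails. Under p = F, q = F, u = F, the left side is true but the right side is false.

Converse. Assume the antecedent. If p is true, ~u | (u -> p) reduces to true regardless of the other variables. If p is false, the antecedent forces (p = F, q = T, u = F), and ~u | (u -> p) holds there. Either way ~u | (u -> p) holds.

The forward direction fails; the converse holds.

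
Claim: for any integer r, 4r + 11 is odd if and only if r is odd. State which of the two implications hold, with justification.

Only the reverse direction holds.

[⇒] This fails: take r = 2. Then 4r + 11 = 19, which is odd, yet r = 2 is even, not odd.

[⇐] Suppose r is odd. Since 4 is even, 4r is even for every r, so 4r + 11 has the same parity as 11, which is odd. Hence 4r + 11 is odd.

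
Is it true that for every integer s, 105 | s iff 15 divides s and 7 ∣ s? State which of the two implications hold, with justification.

Both directions hold; the statement is true.

[⇐] Suppose 15 ∣ s and 7 ∣ s. Any common multiple of 15 and 7 is a multiple of their lcm; here gcd(15, 7) = 1, so lcm(15, 7) = 15·7 = 105, so 105 ∣ s.

[⇒] If 105 ∣ s, write s = 105q. Since 105 = 7·15, s = 15·(7q), so 15 ∣ s; and since 105 = 15·7, s = 7·(15q), so 7 ∣ s.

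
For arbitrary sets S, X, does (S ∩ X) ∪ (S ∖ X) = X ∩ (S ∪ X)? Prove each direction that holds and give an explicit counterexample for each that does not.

Both inclusions fail.

Forward inclusion. This inclusion fails. Take S = {1}, X = ∅; then 1 ∈ (S ∩ X) ∪ (S ∖ X) but 1 ∉ X ∩ (S ∪ X).

Reverse inclusion. This inclusion fails. Take S = ∅, X = {1}; then 1 ∈ X ∩ (S ∪ X) but 1 ∉ (S ∩ X) ∪ (S ∖ X).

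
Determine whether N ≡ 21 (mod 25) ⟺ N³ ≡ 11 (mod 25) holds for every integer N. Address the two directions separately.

Equivalent; both directions hold.

[⇒] Suppose N ≡ 21 (mod 25). Write N = 25j + 21. Then (25j + 21)³ = 15625j³ + 39375j² + 33075j + 9261 = 25(625j³ + 1575j² + 1323j + 370) + 11, so N³ ≡ 11 (mod 25).

[⇐] Conversely, suppose N³ ≡ 11 (mod 25). The only residue r in {0, …, 24} with r³ ≡ 11 (mod 25) is r = 21, so N ≡ 21 (mod 25).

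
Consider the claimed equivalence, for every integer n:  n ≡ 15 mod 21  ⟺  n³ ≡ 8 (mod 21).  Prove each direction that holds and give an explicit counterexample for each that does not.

(⇒) fails and (⇐) fails.

[⇒] This fails: take n = 15. Then 15 ≡ 15 (mod 21), but 15³ = 3375 ≡ 15 (mod 21), not 8.

[⇐] This fails: take n = 2. Then 2³ = 8 ≡ 8 (mod 21), yet 2 ≡ 2 (mod 21), not 15.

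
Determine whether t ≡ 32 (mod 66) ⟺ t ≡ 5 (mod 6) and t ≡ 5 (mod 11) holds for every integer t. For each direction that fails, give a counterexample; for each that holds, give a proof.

Neither implication holds.

[⇒] This fails: t = 32 gives 32 ≡ 32 (mod 66) but 32 ≡ 2 (mod 6), so the conjunction on the right does not hold.

[⇐] This fails: t = 5 satisfies both congruences on the right (5 ≡ 5 mod 6 and 5 ≡ 5 mod 11) yet 5 ≡ 5 (mod 66), not 32.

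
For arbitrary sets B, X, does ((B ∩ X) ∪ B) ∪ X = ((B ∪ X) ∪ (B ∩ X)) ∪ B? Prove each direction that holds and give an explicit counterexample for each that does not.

Forward inclusion. Let x ∈ ((B ∩ X) ∪ B) ∪ X. Then either x ∈ B and x ∉ X; or x ∈ X and x ∉ B; or x ∈ B ∩ X. In each case x ∈ ((B ∪ X) ∪ (B ∩ X)) ∪ B, so ((B ∩ X) ∪ B) ∪ X ⊆ ((B ∪ X) ∪ (B ∩ X)) ∪ B.

Reverse inclusion. Let x ∈ ((B ∪ X) ∪ (B ∩ X)) ∪ B. Then either x ∈ B and x ∉ X; or x ∈ X and x ∉ B; or x ∈ B ∩ X. In each case x ∈ ((B ∩ X) ∪ B) ∪ X, so ((B ∪ X) ∪ (B ∩ X)) ∪ B ⊆ ((B ∩ X) ∪ B) ∪ X.

Both inclusions hold; the sets are equal.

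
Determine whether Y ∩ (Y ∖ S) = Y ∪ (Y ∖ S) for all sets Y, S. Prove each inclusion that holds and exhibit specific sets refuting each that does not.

(⊆) Let x ∈ Y ∩ (Y ∖ S). Then x ∈ Y and x ∉ S, from which x ∈ Y ∪ (Y ∖ S).

(⊇) This inclusion fails. Take Y = {1}, S = {1}; then 1 ∈ Y ∪ (Y ∖ S) but 1 ∉ Y ∩ (Y ∖ S).

(⊆) holds; (⊇) fails.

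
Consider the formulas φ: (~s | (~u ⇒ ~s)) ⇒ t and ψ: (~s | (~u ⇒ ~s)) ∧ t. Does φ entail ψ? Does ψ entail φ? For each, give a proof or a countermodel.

(⟸) Assume the antecedent. If s is true, the antecedent forces (s = T, u = T, t = T), and (~s | (~u ⇒ ~s)) ⇒ t holds there. If s is false, the antecedent forces (s = F, u = F, t = T) or (s = F, u = T, t = T), and (~s | (~u ⇒ ~s)) ⇒ t holds there. Either way (~s | (~u ⇒ ~s)) ⇒ t holds.

(⟹) This fails. Under s = T, u = F, t = F, the left side is true but the right side is false.

The forward direction fails; the converse holds.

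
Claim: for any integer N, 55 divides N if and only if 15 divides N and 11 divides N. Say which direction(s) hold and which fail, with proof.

Forward direction. This fails: take N = 55. Certainly 55 ∣ 55, but 15 ∤ 55.

Converse. Suppose 15 ∣ N and 11 ∣ N. Any common multiple of 15 and 11 is a multiple of their lcm; here gcd(15, 11) = 1, so lcm(15, 11) = 15·11 = 165, so 165 ∣ N. Since 55 ∣ 165, it follows that 55 ∣ N.

The forward direction fails; the converse holds.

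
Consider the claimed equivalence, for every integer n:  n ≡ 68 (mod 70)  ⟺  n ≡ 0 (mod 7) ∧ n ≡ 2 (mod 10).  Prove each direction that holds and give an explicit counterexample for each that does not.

(⇒) fails and (⇐) fails.

(⟹) This fails: n = 68 gives 68 ≡ 68 (mod 70) but 68 ≡ 5 (mod 7), so the conjunction on the right does not hold.

(⟸) This fails: n = 42 satisfies both congruences on the right (42 ≡ 0 mod 7 and 42 ≡ 2 mod 10) yet 42 ≡ 42 (mod 70), not 68.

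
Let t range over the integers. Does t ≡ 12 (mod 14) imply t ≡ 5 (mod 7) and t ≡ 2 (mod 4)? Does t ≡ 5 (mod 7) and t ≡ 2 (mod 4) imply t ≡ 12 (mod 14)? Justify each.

(→) This fails: t = 12 gives 12 ≡ 12 (mod 14) but 12 ≡ 0 (mod 4), so the conjunction on the right does not hold.

(←) Conversely, if t ≡ 5 (mod 7) and t ≡ 2 (mod 4), then by the Chinese remainder theorem t ≡ 26 (mod 28). Since 26 ≡ 12 (mod 14) and 14 ∣ 28, we get t ≡ 12 (mod 14).

The forward direction fails; the converse holds.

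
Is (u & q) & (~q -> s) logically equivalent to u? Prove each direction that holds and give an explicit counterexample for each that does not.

(⇒) holds; (⇐) fails.

(⟹) Assume the antecedent. If u is true, u reduces to true regardless of the other variables. If u is false, the antecedent cannot hold. Either way u holds.

(⟸) This fails. Under u = T, q = F, s = F, the left side is false but the right side is true.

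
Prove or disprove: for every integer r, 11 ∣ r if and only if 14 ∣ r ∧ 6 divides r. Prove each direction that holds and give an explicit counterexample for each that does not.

Both directions fail.

[⇒] This fails: take r = 11. Certainly 11 ∣ 11, but 14 ∤ 11.

[⇐] This fails: take r = 42. Both 14 ∣ 42 and 6 ∣ 42, yet 42 is not a multiple of 11 (since 42 = 3·11 + 9), so 11 ∤ 42.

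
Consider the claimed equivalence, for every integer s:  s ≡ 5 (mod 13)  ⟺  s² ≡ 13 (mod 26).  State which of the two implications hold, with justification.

Both directions fail.

(⇒) This fails: take s = 5. Then 5 ≡ 5 (mod 13), but 5² = 25 ≡ 25 (mod 26), not 13.

(⇐) This fails: take s = 13. Then 13² = 169 ≡ 13 (mod 26), yet 13 ≡ 0 (mod 13), not 5.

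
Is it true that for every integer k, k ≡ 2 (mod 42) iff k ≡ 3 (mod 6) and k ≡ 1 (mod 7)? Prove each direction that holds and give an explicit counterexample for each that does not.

Both directions fail.

[⇒] This fails: k = 2 gives 2 ≡ 2 (mod 42) but 2 ≡ 2 (mod 6), so the conjunction on the right does not hold.

[⇐] This fails: k = 15 satisfies both congruences on the right (15 ≡ 3 mod 6 and 15 ≡ 1 mod 7) yet 15 ≡ 15 (mod 42), not 2.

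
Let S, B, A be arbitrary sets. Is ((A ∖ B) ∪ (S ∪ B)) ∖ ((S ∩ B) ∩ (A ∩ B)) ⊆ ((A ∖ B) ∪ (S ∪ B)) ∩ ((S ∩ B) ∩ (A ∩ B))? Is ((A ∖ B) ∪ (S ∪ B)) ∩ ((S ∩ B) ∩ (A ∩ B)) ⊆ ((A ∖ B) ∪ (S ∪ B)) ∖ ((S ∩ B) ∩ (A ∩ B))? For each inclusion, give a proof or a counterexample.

Neither inclusion holds.

(⟹) This inclusion fails. Take S = {1}, B = ∅, A = ∅; then 1 ∈ ((A ∖ B) ∪ (S ∪ B)) ∖ ((S ∩ B) ∩ (A ∩ B)) but 1 ∉ ((A ∖ B) ∪ (S ∪ B)) ∩ ((S ∩ B) ∩ (A ∩ B)).

(⟸) This inclusion fails. Take S = {1}, B = {1}, A = {1}; then 1 ∈ ((A ∖ B) ∪ (S ∪ B)) ∩ ((S ∩ B) ∩ (A ∩ B)) but 1 ∉ ((A ∖ B) ∪ (S ∪ B)) ∖ ((S ∩ B) ∩ (A ∩ B)).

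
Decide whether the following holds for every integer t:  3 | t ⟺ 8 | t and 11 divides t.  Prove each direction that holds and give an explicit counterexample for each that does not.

Neither implication holds.

(⟹) This fails: take t = 3. Certainly 3 ∣ 3, but 8 ∤ 3.

(⟸) This fails: take t = 88. Both 8 ∣ 88 and 11 ∣ 88, yet 88 is not a multiple of 3 (since 88 = 29·3 + 1), so 3 ∤ 88.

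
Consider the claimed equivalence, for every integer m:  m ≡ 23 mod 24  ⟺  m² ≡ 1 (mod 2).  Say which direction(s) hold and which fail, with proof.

(⇒) holds; (⇐) fails.

[⇐] This fails: take m = 1. Then 1² = 1 ≡ 1 (mod 2), yet 1 ≡ 1 (mod 24), not 23.

[⇒] Suppose m ≡ 23 (mod 24). Then m² ≡ 23² = 529 (mod 24), and since 2 ∣ 24, also m² ≡ 1 (mod 2).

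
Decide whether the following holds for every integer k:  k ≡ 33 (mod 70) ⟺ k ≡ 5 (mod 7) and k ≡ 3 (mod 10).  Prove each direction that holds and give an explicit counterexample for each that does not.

[⇒] Suppose k ≡ 33 (mod 70); write k = 70j + 33. Since 7 ∣ 70, reducing mod 7 gives k ≡ 33 ≡ 5 (mod 7); since 10 ∣ 70, reducing mod 10 gives k ≡ 33 ≡ 3 (mod 10).

[⇐] Conversely, if k ≡ 5 (mod 7) and k ≡ 3 (mod 10), then by the Chinese remainder theorem k ≡ 33 (mod 70). This is exactly k ≡ 33 (mod 70).

The biconditional holds.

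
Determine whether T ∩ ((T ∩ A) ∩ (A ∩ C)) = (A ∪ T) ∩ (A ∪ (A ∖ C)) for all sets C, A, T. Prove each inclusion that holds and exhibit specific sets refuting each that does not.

(⟹) Let x ∈ T ∩ ((T ∩ A) ∩ (A ∩ C)). Then x ∈ C ∩ A ∩ T, from which x ∈ (A ∪ T) ∩ (A ∪ (A ∖ C)).

(⟸) This inclusion fails. Take C = ∅, A = {1}, T = ∅; then 1 ∈ (A ∪ T) ∩ (A ∪ (A ∖ C)) but 1 ∉ T ∩ ((T ∩ A) ∩ (A ∩ C)).

Only the forward inclusion holds.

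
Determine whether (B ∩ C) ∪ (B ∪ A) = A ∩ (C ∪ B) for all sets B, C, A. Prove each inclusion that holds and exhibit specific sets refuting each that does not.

(⊆) fails; (⊇) holds.

(⟹) This inclusion fails. Take B = {1}, C = ∅, A = ∅; then 1 ∈ (B ∩ C) ∪ (B ∪ A) but 1 ∉ A ∩ (C ∪ B).

(⟸) Let x ∈ A ∩ (C ∪ B). Then either x ∈ B ∩ A and x ∉ C; or x ∈ C ∩ A and x ∉ B; or x ∈ B ∩ C ∩ A. In each case x ∈ (B ∩ C) ∪ (B ∪ A), so A ∩ (C ∪ B) ⊆ (B ∩ C) ∪ (B ∪ A).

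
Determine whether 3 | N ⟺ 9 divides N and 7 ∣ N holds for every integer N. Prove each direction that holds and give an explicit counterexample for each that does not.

(→) This fails: take N = 3. Certainly 3 ∣ 3, but 9 ∤ 3.

(←) Suppose 9 ∣ N and 7 ∣ N. Any common multiple of 9 and 7 is a multiple of their lcm; here gcd(9, 7) = 1, so lcm(9, 7) = 9·7 = 63, so 63 ∣ N. Since 3 ∣ 63, it follows that 3 ∣ N.

The forward direction fails; the converse holds.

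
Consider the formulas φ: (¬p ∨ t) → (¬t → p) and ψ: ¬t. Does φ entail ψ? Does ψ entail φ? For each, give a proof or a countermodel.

Forward direction. This fails. Under t = T, p = F, the left side is true but the right side is false.

Converse. This fails. Under t = F, p = F, the left side is false but the right side is true.

Neither implication holds.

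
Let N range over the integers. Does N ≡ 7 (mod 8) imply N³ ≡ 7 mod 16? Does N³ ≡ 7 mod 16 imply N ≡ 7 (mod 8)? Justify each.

[⇒] This fails: take N = 15. Then 15 ≡ 7 (mod 8), but 15³ = 3375 ≡ 15 (mod 16), not 7.

[⇐] Conversely, the residues r modulo 16 with r³ ≡ 7 (mod 16) are exactly {7}, and each is ≡ 7 (mod 8).

Only the converse holds.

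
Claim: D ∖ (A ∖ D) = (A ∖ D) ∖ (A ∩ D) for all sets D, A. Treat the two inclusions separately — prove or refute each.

Neither inclusion holds.

(⊆) This inclusion fails. Take D = {1}, A = ∅; then 1 ∈ D ∖ (A ∖ D) but 1 ∉ (A ∖ D) ∖ (A ∩ D).

(⊇) This inclusion fails. Take D = ∅, A = {1}; then 1 ∈ (A ∖ D) ∖ (A ∩ D) but 1 ∉ D ∖ (A ∖ D).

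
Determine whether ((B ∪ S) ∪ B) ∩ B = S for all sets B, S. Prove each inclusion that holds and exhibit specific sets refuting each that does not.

(⊆) This inclusion fails. Take B = {1}, S = ∅; then 1 ∈ ((B ∪ S) ∪ B) ∩ B but 1 ∉ S.

(⊇) This inclusion fails. Take B = ∅, S = {1}; then 1 ∈ S but 1 ∉ ((B ∪ S) ∪ B) ∩ B.

Neither inclusion holds.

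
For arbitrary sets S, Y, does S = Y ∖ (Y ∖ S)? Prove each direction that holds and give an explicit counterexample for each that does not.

(⊆) fails; (⊇) holds.

(⟹) This inclusion fails. Take S = {1}, Y = ∅; then 1 ∈ S but 1 ∉ Y ∖ (Y ∖ S).

(⟸) Let x ∈ Y ∖ (Y ∖ S). Then x ∈ S ∩ Y, from which x ∈ S.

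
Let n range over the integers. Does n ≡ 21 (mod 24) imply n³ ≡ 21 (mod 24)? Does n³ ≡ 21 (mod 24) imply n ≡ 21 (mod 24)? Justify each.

The biconditional holds.

[⇒] Suppose n ≡ 21 (mod 24). Write n = 24j + 21. Then (24j + 21)³ = 13824j³ + 36288j² + 31752j + 9261 = 24(576j³ + 1512j² + 1323j + 385) + 21, so n³ ≡ 21 (mod 24).

[⇐] Conversely, suppose n³ ≡ 21 (mod 24). The only residue r in {0, …, 23} with r³ ≡ 21 (mod 24) is r = 21, so n ≡ 21 (mod 24).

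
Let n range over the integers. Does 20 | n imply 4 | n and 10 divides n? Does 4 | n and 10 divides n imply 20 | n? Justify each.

Both directions hold.

(→) If 20 ∣ n, write n = 20q. Since 20 = 5·4, n = 4·(5q), so 4 ∣ n; and since 20 = 2·10, n = 10·(2q), so 10 ∣ n.

(←) Suppose 4 ∣ n and 10 ∣ n. Any common multiple of 4 and 10 is a multiple of their lcm; here lcm(4, 10) = 4·10/gcd(4, 10) = 40/2 = 20, so 20 ∣ n.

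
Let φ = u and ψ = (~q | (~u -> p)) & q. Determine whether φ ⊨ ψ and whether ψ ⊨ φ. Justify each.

(⟹) This fails. Under q = F, p = F, u = T, the left side is true but the right side is false.

(⟸) This fails. Under q = T, p = T, u = F, the left side is false but the right side is true.

Both directions fail.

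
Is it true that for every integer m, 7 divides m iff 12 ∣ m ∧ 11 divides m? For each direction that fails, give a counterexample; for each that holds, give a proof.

(⇒) fails and (⇐) fails.

[⇒] This fails: take m = 7. Certainly 7 ∣ 7, but 12 ∤ 7.

[⇐] This fails: take m = 132. Both 12 ∣ 132 and 11 ∣ 132, yet 132 is not a multiple of 7 (since 132 = 18·7 + 6), so 7 ∤ 132.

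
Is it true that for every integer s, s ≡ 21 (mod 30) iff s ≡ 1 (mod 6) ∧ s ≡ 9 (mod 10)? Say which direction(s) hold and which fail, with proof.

(⇒) fails and (⇐) fails.

Forward direction. This fails: s = 21 gives 21 ≡ 21 (mod 30) but 21 ≡ 3 (mod 6), so the conjunction on the right does not hold.

Converse. This fails: s = 19 satisfies both congruences on the right (19 ≡ 1 mod 6 and 19 ≡ 9 mod 10) yet 19 ≡ 19 (mod 30), not 21.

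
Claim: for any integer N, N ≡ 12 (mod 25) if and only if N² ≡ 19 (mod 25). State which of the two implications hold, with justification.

Only the forward direction holds.

(→) Suppose N ≡ 12 (mod 25). Write N = 25j + 12. Then (25j + 12)² = 625j² + 600j + 144 = 25(25j² + 24j + 5) + 19, so N² ≡ 19 (mod 25).

(←) This fails: take N = 13. Then 13² = 169 ≡ 19 (mod 25), yet 13 ≡ 13 (mod 25), not 12.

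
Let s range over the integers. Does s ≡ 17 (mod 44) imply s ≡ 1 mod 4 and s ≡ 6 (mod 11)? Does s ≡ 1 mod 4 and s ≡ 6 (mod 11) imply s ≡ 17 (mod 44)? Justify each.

Both directions hold; the statement is true.

(⟹) Suppose s ≡ 17 (mod 44); write s = 44j + 17. Since 4 ∣ 44, reducing mod 4 gives s ≡ 17 ≡ 1 (mod 4); since 11 ∣ 44, reducing mod 11 gives s ≡ 17 ≡ 6 (mod 11).

(⟸) Conversely, if s ≡ 1 (mod 4) and s ≡ 6 (mod 11), then by the Chinese remainder theorem s ≡ 17 (mod 44). This is exactly s ≡ 17 (mod 44).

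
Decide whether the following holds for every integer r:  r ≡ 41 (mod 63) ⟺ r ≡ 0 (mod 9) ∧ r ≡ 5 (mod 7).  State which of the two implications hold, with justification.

Both directions fail.

(⇒) This fails: r = 41 gives 41 ≡ 41 (mod 63) but 41 ≡ 5 (mod 9), so the conjunction on the right does not hold.

(⇐) This fails: r = 54 satisfies both congruences on the right (54 ≡ 0 mod 9 and 54 ≡ 5 mod 7) yet 54 ≡ 54 (mod 63), not 41.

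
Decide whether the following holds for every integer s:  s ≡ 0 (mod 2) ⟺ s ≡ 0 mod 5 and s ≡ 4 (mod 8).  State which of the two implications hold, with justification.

(→) This fails: s = 0 gives 0 ≡ 0 (mod 2) but 0 ≡ 0 (mod 8), so the conjunction on the right does not hold.

(←) Conversely, if s ≡ 0 (mod 5) and s ≡ 4 (mod 8), then by the Chinese remainder theorem s ≡ 20 (mod 40). Since 20 ≡ 0 (mod 2) and 2 ∣ 40, we get s ≡ 0 (mod 2).

Not equivalent: only (⇐) holds.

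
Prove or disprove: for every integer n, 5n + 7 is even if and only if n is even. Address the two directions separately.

Forward direction. This fails: n = 3 gives 5n + 7 = 22, which is even, but 3 is odd, not even.

Converse. This also fails: n = 6 is even, but 5n + 7 = 37 is odd, not even.

(⇒) fails and (⇐) fails.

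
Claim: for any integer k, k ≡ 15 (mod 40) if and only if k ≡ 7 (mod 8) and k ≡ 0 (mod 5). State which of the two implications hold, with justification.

Both directions hold.

(⇒) Suppose k ≡ 15 (mod 40); write k = 40j + 15. Since 8 ∣ 40, reducing mod 8 gives k ≡ 15 ≡ 7 (mod 8); since 5 ∣ 40, reducing mod 5 gives k ≡ 15 ≡ 0 (mod 5).

(⇐) Conversely, if k ≡ 7 (mod 8) and k ≡ 0 (mod 5), then by the Chinese remainder theorem k ≡ 15 (mod 40). This is exactly k ≡ 15 (mod 40).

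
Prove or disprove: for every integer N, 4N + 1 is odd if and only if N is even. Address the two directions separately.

Not equivalent: only (⇐) holds.

(⇐) Suppose N is even. Since 4 is even, 4N is even for every N, so 4N + 1 has the same parity as 1, which is odd. Hence 4N + 1 is odd.

(⇒) This fails: take N = 5. Then 4N + 1 = 21, which is odd, yet N = 5 is odd, not even.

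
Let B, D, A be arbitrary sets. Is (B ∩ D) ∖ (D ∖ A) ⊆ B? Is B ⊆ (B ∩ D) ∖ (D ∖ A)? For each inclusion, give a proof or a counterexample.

(⊆) holds; (⊇) fails.

(⊆) Let x ∈ (B ∩ D) ∖ (D ∖ A). Then x ∈ B ∩ D ∩ A, from which x ∈ B.

(⊇) This inclusion fails. Take B = {1}, D = ∅, A = ∅; then 1 ∈ B but 1 ∉ (B ∩ D) ∖ (D ∖ A).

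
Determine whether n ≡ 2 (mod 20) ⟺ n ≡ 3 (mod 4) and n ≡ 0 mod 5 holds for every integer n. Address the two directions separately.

Forward direction. This fails: n = 2 gives 2 ≡ 2 (mod 20) but 2 ≡ 2 (mod 4), so the conjunction on the right does not hold.

Converse. This fails: n = 15 satisfies both congruences on the right (15 ≡ 3 mod 4 and 15 ≡ 0 mod 5) yet 15 ≡ 15 (mod 20), not 2.

(⇒) fails and (⇐) fails.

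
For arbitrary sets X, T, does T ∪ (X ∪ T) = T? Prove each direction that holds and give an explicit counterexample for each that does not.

The sets are not equal: only the reverse inclusion holds.

(⟹) This inclusion fails. Take X = {1}, T = ∅; then 1 ∈ T ∪ (X ∪ T) but 1 ∉ T.

(⟸) Let x ∈ T. Then either x ∈ T and x ∉ X; or x ∈ X ∩ T. In each case x ∈ T ∪ (X ∪ T), so T ⊆ T ∪ (X ∪ T).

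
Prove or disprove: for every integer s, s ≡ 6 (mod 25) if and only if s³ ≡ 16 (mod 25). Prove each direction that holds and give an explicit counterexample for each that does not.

Forward direction. Suppose s ≡ 6 (mod 25). Write s = 25j + 6. Then (25j + 6)³ = 15625j³ + 11250j² + 2700j + 216 = 25(625j³ + 450j² + 108j + 8) + 16, so s³ ≡ 16 (mod 25).

Converse. Suppose s³ ≡ 16 (mod 25). The only residue r in {0, …, 24} with r³ ≡ 16 (mod 25) is r = 6, so s ≡ 6 (mod 25).

The biconditional holds.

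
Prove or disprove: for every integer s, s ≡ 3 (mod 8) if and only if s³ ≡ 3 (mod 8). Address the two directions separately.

Forward direction. Suppose s ≡ 3 (mod 8). Write s = 8j + 3. Then (8j + 3)³ = 512j³ + 576j² + 216j + 27 = 8(64j³ + 72j² + 27j + 3) + 3, so s³ ≡ 3 (mod 8).

Converse. Suppose s³ ≡ 3 (mod 8). The only residue r in {0, …, 7} with r³ ≡ 3 (mod 8) is r = 3, so s ≡ 3 (mod 8).

Both implications hold.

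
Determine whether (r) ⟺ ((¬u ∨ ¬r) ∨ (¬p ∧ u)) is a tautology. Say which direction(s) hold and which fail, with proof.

(⇒) This fails. Under r = T, p = T, u = T, the left side is true but the right side is false.

(⇐) This fails. Under r = F, p = F, u = F, the left side is false but the right side is true.

Neither direction holds.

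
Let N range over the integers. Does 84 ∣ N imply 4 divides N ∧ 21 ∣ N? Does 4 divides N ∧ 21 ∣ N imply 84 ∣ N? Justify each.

Equivalent; both directions hold.

(⟹) If 84 ∣ N, write N = 84q. Since 84 = 21·4, N = 4·(21q), so 4 ∣ N; and since 84 = 4·21, N = 21·(4q), so 21 ∣ N.

(⟸) Suppose 4 ∣ N and 21 ∣ N. Any common multiple of 4 and 21 is a multiple of their lcm; here gcd(4, 21) = 1, so lcm(4, 21) = 4·21 = 84, so 84 ∣ N.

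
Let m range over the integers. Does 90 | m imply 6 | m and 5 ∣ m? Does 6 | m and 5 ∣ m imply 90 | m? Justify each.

(⇐) This fails: take m = 30. Both 6 ∣ 30 and 5 ∣ 30, yet 30 is not a multiple of 90 (since 30 = 0·90 + 30), so 90 ∤ 30.

(⇒) If 90 ∣ m, write m = 90q. Since 90 = 15·6, m = 6·(15q), so 6 ∣ m; and since 90 = 18·5, m = 5·(18q), so 5 ∣ m.

The forward direction holds; the converse fails.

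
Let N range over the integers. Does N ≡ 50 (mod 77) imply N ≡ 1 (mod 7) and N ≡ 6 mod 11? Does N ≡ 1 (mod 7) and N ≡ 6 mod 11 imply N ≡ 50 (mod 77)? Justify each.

(←) If N ≡ 1 (mod 7) and N ≡ 6 (mod 11), then by the Chinese remainder theorem N ≡ 50 (mod 77). This is exactly N ≡ 50 (mod 77).

(→) Suppose N ≡ 50 (mod 77); write N = 77j + 50. Since 7 ∣ 77, reducing mod 7 gives N ≡ 50 ≡ 1 (mod 7); since 11 ∣ 77, reducing mod 11 gives N ≡ 50 ≡ 6 (mod 11).

Equivalent; both directions hold.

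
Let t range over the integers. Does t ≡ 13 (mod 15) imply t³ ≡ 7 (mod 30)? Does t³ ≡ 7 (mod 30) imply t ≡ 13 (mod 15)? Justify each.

[⇒] This fails: take t = 28. Then 28 ≡ 13 (mod 15), but 28³ = 21952 ≡ 22 (mod 30), not 7.

[⇐] Conversely, the residues r modulo 30 with r³ ≡ 7 (mod 30) are exactly {13}, and each is ≡ 13 (mod 15).

Only the reverse direction holds.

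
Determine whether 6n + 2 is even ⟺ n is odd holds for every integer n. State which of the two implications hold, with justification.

(⇒) This fails: take n = 0. Then 6n + 2 = 2, which is even, yet n = 0 is even, not odd.

(⇐) Suppose n is odd. Since 6 is even, 6n is even for every n, so 6n + 2 has the same parity as 2, which is even. Hence 6n + 2 is even.

Only the converse holds.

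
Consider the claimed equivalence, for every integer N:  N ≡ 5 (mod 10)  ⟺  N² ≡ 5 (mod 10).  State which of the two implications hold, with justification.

Both implications hold.

(⇐) Suppose N² ≡ 5 (mod 10). The only residue r in {0, …, 9} with r² ≡ 5 (mod 10) is r = 5, so N ≡ 5 (mod 10).

(⇒) Suppose N ≡ 5 (mod 10). Write N = 10j + 5. Then (10j + 5)² = 100j² + 100j + 25 = 10(10j² + 10j + 2) + 5, so N² ≡ 5 (mod 10).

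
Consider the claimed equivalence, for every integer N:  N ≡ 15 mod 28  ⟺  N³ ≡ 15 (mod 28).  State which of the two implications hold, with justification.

[⇒] Suppose N ≡ 15 mod 28. Write N = 28j + 15. Then (28j + 15)³ = 21952j³ + 35280j² + 18900j + 3375 = 28(784j³ + 1260j² + 675j + 120) + 15, so N³ ≡ 15 (mod 28).

[⇐] This fails: take N = 11. Then 11³ = 1331 ≡ 15 (mod 28), yet 11 ≡ 11 (mod 28), not 15.

Not equivalent: only (⇒) holds.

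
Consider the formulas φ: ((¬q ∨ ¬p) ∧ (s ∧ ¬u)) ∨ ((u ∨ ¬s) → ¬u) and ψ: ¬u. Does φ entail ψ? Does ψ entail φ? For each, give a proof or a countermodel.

[⇒] Assume the antecedent. If u is true, the antecedent cannot hold. If u is false, ¬u reduces to true regardless of the other variables. Either way ¬u holds.

[⇐] Assume the antecedent. If u is true, the antecedent cannot hold. If u is false, the consequent reduces to true regardless of the other variables. Either way the consequent holds.

Both directions hold; the statement is true.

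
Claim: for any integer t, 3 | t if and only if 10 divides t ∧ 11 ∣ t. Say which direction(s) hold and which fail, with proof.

Forward direction. This fails: take t = 3. Certainly 3 ∣ 3, but 10 ∤ 3.

Converse. This fails: take t = 110. Both 10 ∣ 110 and 11 ∣ 110, yet 110 is not a multiple of 3 (since 110 = 36·3 + 2), so 3 ∤ 110.

(⇒) fails and (⇐) fails.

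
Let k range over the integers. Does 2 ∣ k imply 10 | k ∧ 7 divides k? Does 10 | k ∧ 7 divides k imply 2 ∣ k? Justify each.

(⟹) This fails: take k = 2. Certainly 2 ∣ 2, but 10 ∤ 2.

(⟸) Suppose 10 ∣ k and 7 ∣ k. Any common multiple of 10 and 7 is a multiple of their lcm; here gcd(10, 7) = 1, so lcm(10, 7) = 10·7 = 70, so 70 ∣ k. Since 2 ∣ 70, it follows that 2 ∣ k.

(⇒) fails; (⇐) holds.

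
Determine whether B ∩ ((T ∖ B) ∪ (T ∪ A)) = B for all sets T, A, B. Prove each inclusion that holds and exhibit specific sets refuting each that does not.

(⊆) holds; (⊇) fails.

(⊆) Let x ∈ B ∩ ((T ∖ B) ∪ (T ∪ A)). Then either x ∈ T ∩ B and x ∉ A; or x ∈ A ∩ B and x ∉ T; or x ∈ T ∩ A ∩ B. In each case x ∈ B, so B ∩ ((T ∖ B) ∪ (T ∪ A)) ⊆ B.

(⊇) This inclusion fails. Take T = ∅, A = ∅, B = {1}; then 1 ∈ B but 1 ∉ B ∩ ((T ∖ B) ∪ (T ∪ A)).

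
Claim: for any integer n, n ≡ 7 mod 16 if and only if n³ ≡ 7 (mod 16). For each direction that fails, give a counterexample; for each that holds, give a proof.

Forward direction. Suppose n ≡ 7 mod 16. Write n = 16j + 7. Then (16j + 7)³ = 4096j³ + 5376j² + 2352j + 343 = 16(256j³ + 336j² + 147j + 21) + 7, so n³ ≡ 7 (mod 16).

Converse. Suppose n³ ≡ 7 (mod 16). The only residue r in {0, …, 15} with r³ ≡ 7 (mod 16) is r = 7, so n ≡ 7 (mod 16).

The biconditional holds.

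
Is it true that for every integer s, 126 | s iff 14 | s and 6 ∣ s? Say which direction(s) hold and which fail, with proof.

(⇒) holds; (⇐) fails.

(←) This fails: take s = 42. Both 14 ∣ 42 and 6 ∣ 42, yet 42 is not a multiple of 126 (since 42 = 0·126 + 42), so 126 ∤ 42.

(→) If 126 ∣ s, write s = 126q. Since 126 = 9·14, s = 14·(9q), so 14 ∣ s; and since 126 = 21·6, s = 6·(21q), so 6 ∣ s.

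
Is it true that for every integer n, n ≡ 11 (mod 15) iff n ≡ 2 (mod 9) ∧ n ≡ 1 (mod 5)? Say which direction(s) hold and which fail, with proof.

(←) If n ≡ 2 (mod 9) and n ≡ 1 (mod 5), then by the Chinese remainder theorem n ≡ 11 (mod 45). Since 11 ≡ 11 (mod 15) and 15 ∣ 45, we get n ≡ 11 (mod 15).

(→) This fails: n = 41 gives 41 ≡ 11 (mod 15) but 41 ≡ 5 (mod 9), so the conjunction on the right does not hold.

Only the converse holds.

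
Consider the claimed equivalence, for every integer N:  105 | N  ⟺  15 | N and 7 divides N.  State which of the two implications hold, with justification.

The biconditional holds.

(←) Suppose 15 ∣ N and 7 ∣ N. Any common multiple of 15 and 7 is a multiple of their lcm; here gcd(15, 7) = 1, so lcm(15, 7) = 15·7 = 105, so 105 ∣ N.

(→) If 105 ∣ N, write N = 105q. Since 105 = 7·15, N = 15·(7q), so 15 ∣ N; and since 105 = 15·7, N = 7·(15q), so 7 ∣ N.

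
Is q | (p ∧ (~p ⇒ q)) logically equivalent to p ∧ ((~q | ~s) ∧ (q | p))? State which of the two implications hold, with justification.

Not equivalent: only (⇐) holds.

Converse. Assume the antecedent. If p is true, q | (p ∧ (~p ⇒ q)) reduces to true regardless of the other variables. If p is false, the antecedent cannot hold. Either way q | (p ∧ (~p ⇒ q)) holds.

Forward direction. This fails. Under p = F, s = F, q = T, the left side is true but the right side is false.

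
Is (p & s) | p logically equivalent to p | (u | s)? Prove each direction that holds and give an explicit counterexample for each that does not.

(⟹) Assume the antecedent. If s is true, p | (u | s) reduces to true regardless of the other variables. If s is false, the antecedent forces (s = F, p = T, u = F) or (s = F, p = T, u = T), and p | (u | s) holds there. Either way p | (u | s) holds.

(⟸) This fails. Under s = T, p = F, u = F, the left side is false but the right side is true.

The forward direction holds; the converse fails.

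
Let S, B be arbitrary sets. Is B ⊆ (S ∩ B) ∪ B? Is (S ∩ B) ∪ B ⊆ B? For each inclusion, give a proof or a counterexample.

Forward inclusion. Let x ∈ B. Then either x ∈ B and x ∉ S; or x ∈ S ∩ B. In each case x ∈ (S ∩ B) ∪ B, so B ⊆ (S ∩ B) ∪ B.

Reverse inclusion. Let x ∈ (S ∩ B) ∪ B. Then either x ∈ B and x ∉ S; or x ∈ S ∩ B. In each case x ∈ B, so (S ∩ B) ∪ B ⊆ B.

Both inclusions hold.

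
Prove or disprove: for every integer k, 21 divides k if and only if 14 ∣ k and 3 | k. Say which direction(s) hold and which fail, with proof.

(⇒) fails; (⇐) holds.

(⇐) Suppose 14 ∣ k and 3 ∣ k. Any common multiple of 14 and 3 is a multiple of their lcm; here gcd(14, 3) = 1, so lcm(14, 3) = 14·3 = 42, so 42 ∣ k. Since 21 ∣ 42, it follows that 21 ∣ k.

(⇒) This fails: take k = 21. Certainly 21 ∣ 21, but 14 ∤ 21.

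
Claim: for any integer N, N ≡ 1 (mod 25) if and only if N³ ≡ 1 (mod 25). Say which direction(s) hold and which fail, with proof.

Both implications hold.

(⇒) Suppose N ≡ 1 (mod 25). Write N = 25j + 1. Then (25j + 1)³ = 15625j³ + 1875j² + 75j + 1 = 25(625j³ + 75j² + 3j) + 1, so N³ ≡ 1 (mod 25).

(⇐) Conversely, suppose N³ ≡ 1 (mod 25). The only residue r in {0, …, 24} with r³ ≡ 1 (mod 25) is r = 1, so N ≡ 1 (mod 25).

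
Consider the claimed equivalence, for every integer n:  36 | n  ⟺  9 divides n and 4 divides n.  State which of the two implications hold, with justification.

The biconditional holds.

[⇒] If 36 ∣ n, write n = 36q. Since 36 = 4·9, n = 9·(4q), so 9 ∣ n; and since 36 = 9·4, n = 4·(9q), so 4 ∣ n.

[⇐] Suppose 9 ∣ n and 4 ∣ n. Any common multiple of 9 and 4 is a multiple of their lcm; here gcd(9, 4) = 1, so lcm(9, 4) = 9·4 = 36, so 36 ∣ n.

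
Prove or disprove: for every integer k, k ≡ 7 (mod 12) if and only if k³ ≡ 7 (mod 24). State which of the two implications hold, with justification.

Only the converse holds.

(⟸) The residues r modulo 24 with r³ ≡ 7 (mod 24) are exactly {7}, and each is ≡ 7 (mod 12).

(⟹) This fails: take k = 19. Then 19 ≡ 7 (mod 12), but 19³ = 6859 ≡ 19 (mod 24), not 7.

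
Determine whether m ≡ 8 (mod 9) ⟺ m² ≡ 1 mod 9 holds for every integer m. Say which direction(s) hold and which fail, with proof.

Forward direction. Suppose m ≡ 8 (mod 9). Write m = 9j + 8. Then (9j + 8)² = 81j² + 144j + 64 = 9(9j² + 16j + 7) + 1, so m² ≡ 1 (mod 9).

Converse. This fails: take m = 1. Then 1² = 1 ≡ 1 (mod 9), yet 1 ≡ 1 (mod 9), not 8.

(⇒) holds; (⇐) fails.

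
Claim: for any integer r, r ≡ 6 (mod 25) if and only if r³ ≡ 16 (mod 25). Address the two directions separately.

(←) Suppose r³ ≡ 16 (mod 25). The only residue r in {0, …, 24} with r³ ≡ 16 (mod 25) is r = 6, so r ≡ 6 (mod 25).

(→) Suppose r ≡ 6 (mod 25). Write r = 25j + 6. Then (25j + 6)³ = 15625j³ + 11250j² + 2700j + 216 = 25(625j³ + 450j² + 108j + 8) + 16, so r³ ≡ 16 (mod 25).

Equivalent; both directions hold.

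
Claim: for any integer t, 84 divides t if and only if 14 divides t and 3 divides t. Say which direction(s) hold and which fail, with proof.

(⟸) This fails: take t = 42. Both 14 ∣ 42 and 3 ∣ 42, yet 42 is not a multiple of 84 (since 42 = 0·84 + 42), so 84 ∤ 42.

(⟹) If 84 ∣ t, write t = 84q. Since 84 = 6·14, t = 14·(6q), so 14 ∣ t; and since 84 = 28·3, t = 3·(28q), so 3 ∣ t.

Only the forward implication holds.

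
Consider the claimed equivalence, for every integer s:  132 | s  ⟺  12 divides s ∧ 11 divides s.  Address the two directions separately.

Both implications hold.

(→) If 132 ∣ s, write s = 132q. Since 132 = 11·12, s = 12·(11q), so 12 ∣ s; and since 132 = 12·11, s = 11·(12q), so 11 ∣ s.

(←) Suppose 12 ∣ s and 11 ∣ s. Any common multiple of 12 and 11 is a multiple of their lcm; here gcd(12, 11) = 1, so lcm(12, 11) = 12·11 = 132, so 132 ∣ s.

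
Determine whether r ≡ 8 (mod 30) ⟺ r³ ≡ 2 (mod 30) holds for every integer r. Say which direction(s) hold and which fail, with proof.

Equivalent; both directions hold.

[⇒] Suppose r ≡ 8 (mod 30). Write r = 30j + 8. Then (30j + 8)³ = 27000j³ + 21600j² + 5760j + 512 = 30(900j³ + 720j² + 192j + 17) + 2, so r³ ≡ 2 (mod 30).

[⇐] Conversely, suppose r³ ≡ 2 (mod 30). The only residue r in {0, …, 29} with r³ ≡ 2 (mod 30) is r = 8, so r ≡ 8 (mod 30).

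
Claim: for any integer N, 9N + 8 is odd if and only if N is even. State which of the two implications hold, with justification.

Neither direction holds.

(⇒) This fails: N = 5 gives 9N + 8 = 53, which is odd, but 5 is odd, not even.

(⇐) This also fails: N = 2 is even, but 9N + 8 = 26 is even, not odd.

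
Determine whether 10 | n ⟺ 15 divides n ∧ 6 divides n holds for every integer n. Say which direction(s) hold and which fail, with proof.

Not equivalent: only (⇐) holds.

Forward direction. This fails: take n = 10. Certainly 10 ∣ 10, but 15 ∤ 10.

Converse. Suppose 15 ∣ n and 6 ∣ n. Any common multiple of 15 and 6 is a multiple of their lcm; here lcm(15, 6) = 15·6/gcd(15, 6) = 90/3 = 30, so 30 ∣ n. Since 10 ∣ 30, it follows that 10 ∣ n.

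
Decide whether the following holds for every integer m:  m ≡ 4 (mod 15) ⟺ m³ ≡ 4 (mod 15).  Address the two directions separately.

Both implications hold.

[⇐] Suppose m³ ≡ 4 (mod 15). The only residue r in {0, …, 14} with r³ ≡ 4 (mod 15) is r = 4, so m ≡ 4 (mod 15).

[⇒] Suppose m ≡ 4 (mod 15). Write m = 15j + 4. Then (15j + 4)³ = 3375j³ + 2700j² + 720j + 64 = 15(225j³ + 180j² + 48j + 4) + 4, so m³ ≡ 4 (mod 15).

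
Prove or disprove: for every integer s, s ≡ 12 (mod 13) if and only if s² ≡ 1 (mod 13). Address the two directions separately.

Only the forward direction holds.

[⇒] Suppose s ≡ 12 (mod 13). Write s = 13j + 12. Then (13j + 12)² = 169j² + 312j + 144 = 13(13j² + 24j + 11) + 1, so s² ≡ 1 (mod 13).

[⇐] This fails: take s = 1. Then 1² = 1 ≡ 1 (mod 13), yet 1 ≡ 1 (mod 13), not 12.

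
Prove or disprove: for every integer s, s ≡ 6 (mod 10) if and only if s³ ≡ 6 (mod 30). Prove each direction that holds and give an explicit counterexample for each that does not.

Only the reverse direction holds.

Forward direction. This fails: take s = 16. Then 16 ≡ 6 (mod 10), but 16³ = 4096 ≡ 16 (mod 30), not 6.

Converse. The residues r modulo 30 with r³ ≡ 6 (mod 30) are exactly {6}, and each is ≡ 6 (mod 10).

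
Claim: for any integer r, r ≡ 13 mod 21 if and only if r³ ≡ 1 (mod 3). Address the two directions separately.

The forward direction holds; the converse fails.

[⇒] Suppose r ≡ 13 (mod 21). Then r³ ≡ 13³ = 2197 (mod 21), and since 3 ∣ 21, also r³ ≡ 1 (mod 3).

[⇐] This fails: take r = 1. Then 1³ = 1 ≡ 1 (mod 3), yet 1 ≡ 1 (mod 21), not 13.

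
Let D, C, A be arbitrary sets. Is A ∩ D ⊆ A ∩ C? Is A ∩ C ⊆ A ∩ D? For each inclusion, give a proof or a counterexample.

(⟹) This inclusion fails. Take D = {1}, C = ∅, A = {1}; then 1 ∈ A ∩ D but 1 ∉ A ∩ C.

(⟸) This inclusion fails. Take D = ∅, C = {1}, A = {1}; then 1 ∈ A ∩ C but 1 ∉ A ∩ D.

Both inclusions fail.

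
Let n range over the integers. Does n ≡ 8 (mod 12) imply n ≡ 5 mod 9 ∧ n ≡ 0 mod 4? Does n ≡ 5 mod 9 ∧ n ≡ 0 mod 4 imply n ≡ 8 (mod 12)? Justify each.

Forward direction. This fails: n = 8 gives 8 ≡ 8 (mod 12) but 8 ≡ 8 (mod 9), so the conjunction on the right does not hold.

Converse. If n ≡ 5 (mod 9) and n ≡ 0 (mod 4), then by the Chinese remainder theorem n ≡ 32 (mod 36). Since 32 ≡ 8 (mod 12) and 12 ∣ 36, we get n ≡ 8 (mod 12).

Only the reverse direction holds.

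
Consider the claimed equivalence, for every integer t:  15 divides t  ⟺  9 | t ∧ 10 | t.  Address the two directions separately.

(⇒) fails; (⇐) holds.

(⇐) Suppose 9 ∣ t and 10 ∣ t. Any common multiple of 9 and 10 is a multiple of their lcm; here gcd(9, 10) = 1, so lcm(9, 10) = 9·10 = 90, so 90 ∣ t. Since 15 ∣ 90, it follows that 15 ∣ t.

(⇒) This fails: take t = 15. Certainly 15 ∣ 15, but 9 ∤ 15.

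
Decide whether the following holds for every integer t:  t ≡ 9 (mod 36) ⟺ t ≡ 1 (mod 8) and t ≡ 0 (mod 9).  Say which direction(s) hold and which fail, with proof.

(⇒) This fails: t = 45 gives 45 ≡ 9 (mod 36) but 45 ≡ 5 (mod 8), so the conjunction on the right does not hold.

(⇐) Conversely, if t ≡ 1 (mod 8) and t ≡ 0 (mod 9), then by the Chinese remainder theorem t ≡ 9 (mod 72). Since 9 ≡ 9 (mod 36) and 36 ∣ 72, we get t ≡ 9 (mod 36).

The forward direction fails; the converse holds.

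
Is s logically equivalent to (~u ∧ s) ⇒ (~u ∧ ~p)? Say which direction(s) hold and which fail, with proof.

(⇒) This fails. Under p = T, s = T, u = F, the left side is true but the right side is false.

(⇐) This fails. Under p = F, s = F, u = F, the left side is false but the right side is true.

Neither direction holds.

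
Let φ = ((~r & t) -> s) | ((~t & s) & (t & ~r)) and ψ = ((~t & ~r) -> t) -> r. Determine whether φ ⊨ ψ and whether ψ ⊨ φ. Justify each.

[⇒] This fails. Under t = T, s = T, r = F, the left side is true but the right side is false.

[⇐] Assume the antecedent. If t is true, the antecedent forces (t = T, s = F, r = T) or (t = T, s = T, r = T), and the consequent holds there. If t is false, the consequent reduces to true regardless of the other variables. Either way the consequent holds.

Only the converse holds.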